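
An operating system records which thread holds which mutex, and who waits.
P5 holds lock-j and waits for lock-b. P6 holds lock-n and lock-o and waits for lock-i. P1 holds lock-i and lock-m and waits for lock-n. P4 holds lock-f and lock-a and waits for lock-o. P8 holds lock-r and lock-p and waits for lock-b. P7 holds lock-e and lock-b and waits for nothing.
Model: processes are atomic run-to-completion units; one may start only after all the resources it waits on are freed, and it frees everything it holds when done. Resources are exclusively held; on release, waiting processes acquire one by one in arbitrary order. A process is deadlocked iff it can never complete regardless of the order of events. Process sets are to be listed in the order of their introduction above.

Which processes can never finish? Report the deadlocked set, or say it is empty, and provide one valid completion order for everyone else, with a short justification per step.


Deadlocked: P6, P1 and P4.
Key observation: the wait chain closes on itself along P6 -> P1 -> P6; P4 waits into the deadlock from upstream.
A valid finishing order for the others: P7, P8, P5.
Step-by-step check:
  run P7 (it waits on nothing); releases lock-e and lock-b
  P8: everything it awaited (lock-b) is free; runs, freeing lock-r and lock-p
  P5: everything it awaited (lock-b) is free; runs, freeing lock-j


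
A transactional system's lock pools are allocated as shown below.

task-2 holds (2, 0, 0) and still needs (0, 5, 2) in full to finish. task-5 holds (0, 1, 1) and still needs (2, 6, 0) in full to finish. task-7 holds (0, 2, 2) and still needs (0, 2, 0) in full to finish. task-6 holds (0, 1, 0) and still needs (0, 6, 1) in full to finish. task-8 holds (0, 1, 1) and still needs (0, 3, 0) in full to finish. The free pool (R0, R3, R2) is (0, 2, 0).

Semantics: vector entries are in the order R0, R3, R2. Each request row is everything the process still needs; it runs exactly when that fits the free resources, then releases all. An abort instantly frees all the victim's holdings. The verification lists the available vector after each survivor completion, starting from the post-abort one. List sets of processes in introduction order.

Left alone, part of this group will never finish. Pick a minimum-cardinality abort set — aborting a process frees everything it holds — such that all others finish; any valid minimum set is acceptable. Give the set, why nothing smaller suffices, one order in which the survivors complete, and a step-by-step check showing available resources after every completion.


Abort task-5.
Key observation: before aborting task-5, task-6 was permanently blocked — no order could ever run it; afterwards it completes at step 4.
Why nothing smaller works: aborting no one leaves the state deadlocked as given.
The survivors complete as task-8, task-7, task-2, task-6. Walking it through (starting from the post-abort pool):
  pool = (0, 3, 1)
  run task-8 (needs (0, 3, 0), free (0, 3, 1)); after release of (0, 1, 1) the pool is (0, 4, 2)
  run task-7 (needs (0, 2, 0), free (0, 4, 2)); after release of (0, 2, 2) the pool is (0, 6, 4)
  run task-2 (needs (0, 5, 2), free (0, 6, 4)); after release of (2, 0, 0) the pool is (2, 6, 4)
  run task-6 (needs (0, 6, 1), free (2, 6, 4)); after release of (0, 1, 0) the pool is (2, 7, 4)


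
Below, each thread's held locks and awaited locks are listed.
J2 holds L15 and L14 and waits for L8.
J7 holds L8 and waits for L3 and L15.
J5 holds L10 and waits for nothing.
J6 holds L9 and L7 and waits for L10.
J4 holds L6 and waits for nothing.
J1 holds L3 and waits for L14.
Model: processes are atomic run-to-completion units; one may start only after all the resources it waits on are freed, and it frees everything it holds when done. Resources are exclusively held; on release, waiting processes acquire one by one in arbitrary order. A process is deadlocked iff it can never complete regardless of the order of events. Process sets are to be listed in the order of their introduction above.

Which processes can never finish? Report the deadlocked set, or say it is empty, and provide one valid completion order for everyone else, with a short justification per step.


Deadlocked set: J2, J7 and J1.
Key observation: along J2 -> J7 -> J2, each member waits on what the next one holds — a deadlock; J1 is caught in further circular waits.
The rest can finish in the order J5, J4, J6.
Step-by-step check:
  run J5 (it waits on nothing); releases L10
  run J4 (it waits on nothing); releases L6
  J6: everything it awaited (L10) is free; runs, freeing L9 and L7


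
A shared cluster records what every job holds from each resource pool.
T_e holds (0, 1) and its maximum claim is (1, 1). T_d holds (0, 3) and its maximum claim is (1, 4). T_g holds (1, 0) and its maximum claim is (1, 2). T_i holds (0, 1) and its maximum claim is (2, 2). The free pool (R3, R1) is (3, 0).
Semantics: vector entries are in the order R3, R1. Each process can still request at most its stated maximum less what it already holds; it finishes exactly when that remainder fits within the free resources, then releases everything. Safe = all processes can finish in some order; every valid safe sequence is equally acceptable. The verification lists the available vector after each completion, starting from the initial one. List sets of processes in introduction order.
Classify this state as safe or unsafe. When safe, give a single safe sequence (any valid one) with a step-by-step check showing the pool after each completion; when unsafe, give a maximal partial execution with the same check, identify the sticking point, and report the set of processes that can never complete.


The state is SAFE; one workable sequence: T_e, T_i, T_g, T_d.
Key observation: at T_i the run first touches a limit — (2, 1) against (3, 1), exact on a resource it actually requests.
Verifying each step:
  pool = (3, 0)
  T_e needs (1, 0) <= (3, 0) -> finishes; pool += (0, 1) = (3, 1)
  T_i needs (2, 1) <= (3, 1) -> finishes; pool += (0, 1) = (3, 2)
  T_g needs (0, 2) <= (3, 2) -> finishes; pool += (1, 0) = (4, 2)
  T_d needs (1, 1) <= (4, 2) -> finishes; pool += (0, 3) = (4, 5)


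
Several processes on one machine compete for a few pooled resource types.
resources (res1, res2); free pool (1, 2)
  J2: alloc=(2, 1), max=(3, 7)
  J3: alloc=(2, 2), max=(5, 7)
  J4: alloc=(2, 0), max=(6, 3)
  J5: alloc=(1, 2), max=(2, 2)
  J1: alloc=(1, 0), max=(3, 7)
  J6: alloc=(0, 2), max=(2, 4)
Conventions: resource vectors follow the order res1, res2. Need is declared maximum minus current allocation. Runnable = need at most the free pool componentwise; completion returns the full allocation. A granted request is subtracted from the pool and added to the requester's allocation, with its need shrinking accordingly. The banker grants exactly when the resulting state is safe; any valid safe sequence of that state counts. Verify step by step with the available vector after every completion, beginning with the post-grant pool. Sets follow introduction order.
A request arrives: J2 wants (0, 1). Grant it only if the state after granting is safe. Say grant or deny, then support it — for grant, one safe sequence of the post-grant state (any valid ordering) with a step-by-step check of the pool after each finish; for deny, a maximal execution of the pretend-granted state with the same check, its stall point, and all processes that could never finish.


GRANT — the state after the grant stays safe, e.g. via J5, J6, J2, J4, J3, J1.
Key observation: with (1, 1) left after the transfer, J5 can run at once — the state stays safe.
Step-by-step check of the post-grant state:
  pool = (1, 1)
  J5: need (1, 0) fits (1, 1); releases (1, 2), pool now (2, 3)
  J6: need (2, 2) fits (2, 3); releases (0, 2), pool now (2, 5)
  J2: need (1, 5) fits (2, 5); releases (2, 2), pool now (4, 7)
  J4: need (4, 3) fits (4, 7); releases (2, 0), pool now (6, 7)
  J3: need (3, 5) fits (6, 7); releases (2, 2), pool now (8, 9)
  J1: need (2, 7) fits (8, 9); releases (1, 0), pool now (9, 9)


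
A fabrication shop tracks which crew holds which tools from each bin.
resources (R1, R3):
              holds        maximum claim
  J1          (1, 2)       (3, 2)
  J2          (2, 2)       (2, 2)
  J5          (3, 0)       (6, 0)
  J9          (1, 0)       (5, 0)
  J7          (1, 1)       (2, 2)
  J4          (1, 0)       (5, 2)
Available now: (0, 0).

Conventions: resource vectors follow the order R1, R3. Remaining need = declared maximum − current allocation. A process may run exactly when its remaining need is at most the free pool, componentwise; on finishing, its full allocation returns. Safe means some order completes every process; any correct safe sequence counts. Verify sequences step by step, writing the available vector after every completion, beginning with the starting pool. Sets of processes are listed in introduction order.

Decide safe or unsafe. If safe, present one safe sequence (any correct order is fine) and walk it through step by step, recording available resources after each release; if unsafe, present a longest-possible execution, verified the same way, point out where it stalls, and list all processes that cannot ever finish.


SAFE, for example via the order J2, J1, J5, J4, J9, J7.
Key observation: reading the order forward, J1 is the first process whose need (2, 0) meets the free pool (2, 2) exactly on a resource it requests.
Verifying each step:
  pool = (0, 0)
  J2 needs (0, 0) <= (0, 0) -> finishes; pool += (2, 2) = (2, 2)
  J1 needs (2, 0) <= (2, 2) -> finishes; pool += (1, 2) = (3, 4)
  J5 needs (3, 0) <= (3, 4) -> finishes; pool += (3, 0) = (6, 4)
  J4 needs (4, 2) <= (6, 4) -> finishes; pool += (1, 0) = (7, 4)
  J9 needs (4, 0) <= (7, 4) -> finishes; pool += (1, 0) = (8, 4)
  J7 needs (1, 1) <= (8, 4) -> finishes; pool += (1, 1) = (9, 5)


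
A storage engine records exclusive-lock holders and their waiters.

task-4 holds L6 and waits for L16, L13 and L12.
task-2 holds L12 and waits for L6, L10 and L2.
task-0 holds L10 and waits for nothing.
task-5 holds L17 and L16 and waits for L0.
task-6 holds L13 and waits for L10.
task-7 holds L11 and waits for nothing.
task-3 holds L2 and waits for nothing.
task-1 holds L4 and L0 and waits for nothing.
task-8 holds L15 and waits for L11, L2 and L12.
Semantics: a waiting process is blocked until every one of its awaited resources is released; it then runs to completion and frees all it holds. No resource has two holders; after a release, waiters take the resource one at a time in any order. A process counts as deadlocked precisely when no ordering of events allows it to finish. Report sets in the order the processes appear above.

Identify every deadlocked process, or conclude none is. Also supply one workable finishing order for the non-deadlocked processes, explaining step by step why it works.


The deadlocked set is task-4, task-2 and task-8.
Key observation: the waits loop around task-4 -> task-2 -> task-4 with no way out; task-8 waits into the deadlock from upstream.
A valid finishing order for the others: task-1, task-3, task-7, task-0, task-6, task-5.
Walking it through:
  task-1: no waits; runs immediately, freeing L4 and L0
  task-3: no waits; runs immediately, freeing L2
  task-7: no waits; runs immediately, freeing L11
  task-0: no waits; runs immediately, freeing L10
  task-6 waits on L10 — all released -> runs and releases L13
  task-5 waits on L0 — all released -> runs and releases L17 and L16


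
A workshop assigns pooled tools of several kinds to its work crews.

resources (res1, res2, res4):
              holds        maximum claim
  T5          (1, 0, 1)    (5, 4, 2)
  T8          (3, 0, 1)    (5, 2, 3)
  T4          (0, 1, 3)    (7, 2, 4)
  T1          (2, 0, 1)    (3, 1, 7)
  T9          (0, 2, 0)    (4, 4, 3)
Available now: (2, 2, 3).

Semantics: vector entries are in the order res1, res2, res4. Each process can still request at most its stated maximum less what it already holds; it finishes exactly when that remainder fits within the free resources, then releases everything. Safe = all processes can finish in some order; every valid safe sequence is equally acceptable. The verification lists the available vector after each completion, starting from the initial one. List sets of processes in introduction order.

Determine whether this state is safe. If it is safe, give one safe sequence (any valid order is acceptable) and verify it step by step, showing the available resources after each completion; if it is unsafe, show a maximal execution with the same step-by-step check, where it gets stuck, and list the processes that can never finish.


UNSAFE — no complete ordering exists.
Key observation: after T8, T9, T5 the pool peaks at (6, 4, 5), and each blocked process is short somewhere: T4 on res1; T1 on res4.
Going as far as possible: T8, T9, T5; after that, nothing fits. Verifying each step:
  pool = (2, 2, 3)
  T8: need (2, 2, 2) fits (2, 2, 3); releases (3, 0, 1), pool now (5, 2, 4)
  T9: need (4, 2, 3) fits (5, 2, 4); releases (0, 2, 0), pool now (5, 4, 4)
  T5: need (4, 4, 1) fits (5, 4, 4); releases (1, 0, 1), pool now (6, 4, 5)
  T4 still needs (7, 1, 1) but only (6, 4, 5) is free — short on res1
  T1 still needs (1, 1, 6) but only (6, 4, 5) is free — short on res4
Processes that can never finish: T4 and T1.


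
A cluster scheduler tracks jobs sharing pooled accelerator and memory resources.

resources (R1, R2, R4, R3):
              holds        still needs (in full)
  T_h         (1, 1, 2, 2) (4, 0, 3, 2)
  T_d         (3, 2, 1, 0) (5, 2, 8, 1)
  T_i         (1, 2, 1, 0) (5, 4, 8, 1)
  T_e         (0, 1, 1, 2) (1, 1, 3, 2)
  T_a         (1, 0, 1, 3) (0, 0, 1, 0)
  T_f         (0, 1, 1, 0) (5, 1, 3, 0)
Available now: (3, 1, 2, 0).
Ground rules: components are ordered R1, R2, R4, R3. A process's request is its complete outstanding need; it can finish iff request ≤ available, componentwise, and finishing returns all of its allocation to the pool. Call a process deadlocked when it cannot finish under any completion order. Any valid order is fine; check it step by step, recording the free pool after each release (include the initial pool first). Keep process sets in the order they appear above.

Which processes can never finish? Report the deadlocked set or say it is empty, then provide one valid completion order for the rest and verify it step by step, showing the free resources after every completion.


Deadlocked: T_d and T_i.
Key observation: no order helps: past T_a, T_e, T_h, T_f, the free pool tops out at (5, 4, 7, 7), below what each blocked process needs in R4.
The rest can finish in the order T_a, T_e, T_h, T_f. Verifying each step:
  pool = (3, 1, 2, 0)
  run T_a (needs (0, 0, 1, 0), free (3, 1, 2, 0)); after release of (1, 0, 1, 3) the pool is (4, 1, 3, 3)
  run T_e (needs (1, 1, 3, 2), free (4, 1, 3, 3)); after release of (0, 1, 1, 2) the pool is (4, 2, 4, 5)
  run T_h (needs (4, 0, 3, 2), free (4, 2, 4, 5)); after release of (1, 1, 2, 2) the pool is (5, 3, 6, 7)
  run T_f (needs (5, 1, 3, 0), free (5, 3, 6, 7)); after release of (0, 1, 1, 0) the pool is (5, 4, 7, 7)
None of the blocked processes ever fits:
  T_d cannot run: need (5, 2, 8, 1) vs free (5, 4, 7, 7) (insufficient R4)
  T_i cannot run: need (5, 4, 8, 1) vs free (5, 4, 7, 7) (insufficient R4)


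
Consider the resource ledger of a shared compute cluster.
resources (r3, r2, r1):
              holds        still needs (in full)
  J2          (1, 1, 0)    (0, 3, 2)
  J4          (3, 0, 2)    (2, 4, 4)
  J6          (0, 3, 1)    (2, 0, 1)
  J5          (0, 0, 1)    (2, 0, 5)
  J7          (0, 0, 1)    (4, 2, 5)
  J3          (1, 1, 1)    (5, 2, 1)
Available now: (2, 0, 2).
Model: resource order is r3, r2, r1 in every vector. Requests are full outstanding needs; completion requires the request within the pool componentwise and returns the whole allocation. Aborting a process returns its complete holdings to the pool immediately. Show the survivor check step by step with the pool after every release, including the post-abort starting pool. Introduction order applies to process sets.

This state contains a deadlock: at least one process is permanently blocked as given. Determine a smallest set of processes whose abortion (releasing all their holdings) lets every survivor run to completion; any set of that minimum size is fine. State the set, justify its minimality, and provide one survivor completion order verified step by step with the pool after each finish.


Minimum abort set: J5.
Key observation: aborting J5 returns (0, 0, 1), and J4 — hopeless before — runs at step 3 with the returned capacity in the pool.
Why nothing smaller works: aborting no one leaves the state deadlocked as given.
Survivors finish in the order: J6, J2, J4, J3, J7. Verifying each step (pool after the aborts first):
  pool = (2, 0, 3)
  run J6 (needs (2, 0, 1), free (2, 0, 3)); after release of (0, 3, 1) the pool is (2, 3, 4)
  run J2 (needs (0, 3, 2), free (2, 3, 4)); after release of (1, 1, 0) the pool is (3, 4, 4)
  run J4 (needs (2, 4, 4), free (3, 4, 4)); after release of (3, 0, 2) the pool is (6, 4, 6)
  run J3 (needs (5, 2, 1), free (6, 4, 6)); after release of (1, 1, 1) the pool is (7, 5, 7)
  run J7 (needs (4, 2, 5), free (7, 5, 7)); after release of (0, 0, 1) the pool is (7, 5, 8)


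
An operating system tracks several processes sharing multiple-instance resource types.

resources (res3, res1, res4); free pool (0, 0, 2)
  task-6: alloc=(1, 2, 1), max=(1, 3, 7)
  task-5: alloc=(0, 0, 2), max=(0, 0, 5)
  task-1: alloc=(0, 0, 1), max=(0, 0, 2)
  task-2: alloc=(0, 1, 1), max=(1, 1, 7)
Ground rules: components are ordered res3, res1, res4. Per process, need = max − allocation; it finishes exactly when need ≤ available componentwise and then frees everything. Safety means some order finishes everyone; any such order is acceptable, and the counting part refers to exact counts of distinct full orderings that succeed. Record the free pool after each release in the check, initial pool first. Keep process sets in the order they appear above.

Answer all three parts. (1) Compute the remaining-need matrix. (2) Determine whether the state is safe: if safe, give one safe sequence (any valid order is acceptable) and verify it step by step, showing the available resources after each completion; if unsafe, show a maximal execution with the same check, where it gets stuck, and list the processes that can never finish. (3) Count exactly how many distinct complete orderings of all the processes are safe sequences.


(1) Outstanding need per process (order res3, res1, res4):
  task-6: (0, 1, 6)
  task-5: (0, 0, 3)
  task-1: (0, 0, 1)
  task-2: (1, 0, 6)
(2) UNSAFE.
Key observation: the pool after task-1, task-5 is (0, 0, 5); every surviving request exceeds it in res4, so progress ends there.
A maximal execution: task-1, task-5 — then nothing else fits. Verifying each step:
  pool = (0, 0, 2)
  task-1: need (0, 0, 1) fits (0, 0, 2); releases (0, 0, 1), pool now (0, 0, 3)
  task-5: need (0, 0, 3) fits (0, 0, 3); releases (0, 0, 2), pool now (0, 0, 5)
  task-6 still needs (0, 1, 6) but only (0, 0, 5) is free — short on res1 and res4
  task-2 still needs (1, 0, 6) but only (0, 0, 5) is free — short on res3 and res4
Permanently blocked: task-6 and task-2.
(3) The exact count: 0 of the possible complete orderings are safe sequences.


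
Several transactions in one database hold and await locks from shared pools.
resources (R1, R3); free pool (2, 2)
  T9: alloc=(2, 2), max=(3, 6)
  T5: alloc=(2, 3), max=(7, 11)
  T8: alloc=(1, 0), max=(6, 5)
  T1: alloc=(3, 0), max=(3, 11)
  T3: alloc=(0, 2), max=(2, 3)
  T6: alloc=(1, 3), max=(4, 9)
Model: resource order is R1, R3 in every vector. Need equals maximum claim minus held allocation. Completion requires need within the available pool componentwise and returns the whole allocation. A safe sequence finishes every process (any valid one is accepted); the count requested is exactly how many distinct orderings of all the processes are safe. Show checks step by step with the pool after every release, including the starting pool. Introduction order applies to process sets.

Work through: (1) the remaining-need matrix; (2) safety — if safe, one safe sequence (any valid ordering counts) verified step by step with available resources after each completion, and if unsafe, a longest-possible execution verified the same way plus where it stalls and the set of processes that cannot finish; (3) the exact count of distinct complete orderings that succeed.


(1) Outstanding need per process (order R1, R3):
  T9: (1, 4)
  T5: (5, 8)
  T8: (5, 5)
  T1: (0, 11)
  T3: (2, 1)
  T6: (3, 6)
(2) SAFE, for example via the order T3, T9, T6, T5, T1, T8.
Key observation: reading the order forward, T3 is the first process whose need (2, 1) meets the free pool (2, 2) exactly on a resource it requests.
Verifying each step:
  pool = (2, 2)
  T3 needs (2, 1) <= (2, 2) -> finishes; pool += (0, 2) = (2, 4)
  T9 needs (1, 4) <= (2, 4) -> finishes; pool += (2, 2) = (4, 6)
  T6 needs (3, 6) <= (4, 6) -> finishes; pool += (1, 3) = (5, 9)
  T5 needs (5, 8) <= (5, 9) -> finishes; pool += (2, 3) = (7, 12)
  T1 needs (0, 11) <= (7, 12) -> finishes; pool += (3, 0) = (10, 12)
  T8 needs (5, 5) <= (10, 12) -> finishes; pool += (1, 0) = (11, 12)
(3) Exactly 3 of the possible complete orderings are safe sequences.


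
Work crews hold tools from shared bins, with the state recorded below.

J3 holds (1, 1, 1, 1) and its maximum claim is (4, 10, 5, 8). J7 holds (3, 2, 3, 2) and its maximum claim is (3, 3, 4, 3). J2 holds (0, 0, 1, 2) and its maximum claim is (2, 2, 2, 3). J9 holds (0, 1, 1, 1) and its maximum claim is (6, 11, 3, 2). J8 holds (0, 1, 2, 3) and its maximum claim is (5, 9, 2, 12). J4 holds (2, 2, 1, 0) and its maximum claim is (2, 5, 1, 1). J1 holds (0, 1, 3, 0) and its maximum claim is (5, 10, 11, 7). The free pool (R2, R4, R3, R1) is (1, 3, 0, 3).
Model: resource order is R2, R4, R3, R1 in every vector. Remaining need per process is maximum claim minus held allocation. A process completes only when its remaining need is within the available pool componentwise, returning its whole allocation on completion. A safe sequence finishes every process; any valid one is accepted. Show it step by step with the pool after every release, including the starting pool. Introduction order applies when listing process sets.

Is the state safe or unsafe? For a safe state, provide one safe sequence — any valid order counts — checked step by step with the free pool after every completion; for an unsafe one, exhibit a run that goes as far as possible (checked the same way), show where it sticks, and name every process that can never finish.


The state is UNSAFE.
Key observation: the pool after J4, J2, J7 is (6, 7, 5, 7); every surviving request exceeds it in R4, so progress ends there.
Going as far as possible: J4, J2, J7; after that, nothing fits. Walking it through:
  pool = (1, 3, 0, 3)
  J4: need (0, 3, 0, 1) fits (1, 3, 0, 3); releases (2, 2, 1, 0), pool now (3, 5, 1, 3)
  J2: need (2, 2, 1, 1) fits (3, 5, 1, 3); releases (0, 0, 1, 2), pool now (3, 5, 2, 5)
  J7: need (0, 1, 1, 1) fits (3, 5, 2, 5); releases (3, 2, 3, 2), pool now (6, 7, 5, 7)
  J3 cannot run: need (3, 9, 4, 7) vs free (6, 7, 5, 7) (insufficient R4)
  J9 cannot run: need (6, 10, 2, 1) vs free (6, 7, 5, 7) (insufficient R4)
  J8 cannot run: need (5, 8, 0, 9) vs free (6, 7, 5, 7) (insufficient R4 and R1)
  J1 cannot run: need (5, 9, 8, 7) vs free (6, 7, 5, 7) (insufficient R4 and R3)
Permanently blocked: J3, J9, J8 and J1.


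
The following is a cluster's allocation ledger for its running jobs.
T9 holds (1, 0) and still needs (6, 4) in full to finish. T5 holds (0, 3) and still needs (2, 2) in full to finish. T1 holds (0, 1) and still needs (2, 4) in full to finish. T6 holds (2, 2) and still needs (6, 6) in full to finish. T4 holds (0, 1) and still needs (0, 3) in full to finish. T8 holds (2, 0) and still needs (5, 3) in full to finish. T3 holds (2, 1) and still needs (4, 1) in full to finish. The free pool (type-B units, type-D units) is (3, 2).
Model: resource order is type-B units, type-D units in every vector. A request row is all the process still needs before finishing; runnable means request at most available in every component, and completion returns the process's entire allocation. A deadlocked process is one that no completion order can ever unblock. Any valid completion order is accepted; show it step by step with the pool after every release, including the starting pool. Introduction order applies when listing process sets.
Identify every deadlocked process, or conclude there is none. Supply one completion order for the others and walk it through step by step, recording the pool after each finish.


Deadlocked: T9, T6, T8 and T3.
Key observation: after T5, T4, T1 complete, (3, 7) is the best the pool ever gets, yet each leftover process wants more type-B units.
One completion order for the rest: T5, T4, T1. Check, step by step:
  pool = (3, 2)
  run T5 (needs (2, 2), free (3, 2)); after release of (0, 3) the pool is (3, 5)
  run T4 (needs (0, 3), free (3, 5)); after release of (0, 1) the pool is (3, 6)
  run T1 (needs (2, 4), free (3, 6)); after release of (0, 1) the pool is (3, 7)
The blocked processes can never fit:
  T9 still needs (6, 4) but only (3, 7) is free — short on type-B units
  T6 still needs (6, 6) but only (3, 7) is free — short on type-B units
  T8 still needs (5, 3) but only (3, 7) is free — short on type-B units
  T3 still needs (4, 1) but only (3, 7) is free — short on type-B units


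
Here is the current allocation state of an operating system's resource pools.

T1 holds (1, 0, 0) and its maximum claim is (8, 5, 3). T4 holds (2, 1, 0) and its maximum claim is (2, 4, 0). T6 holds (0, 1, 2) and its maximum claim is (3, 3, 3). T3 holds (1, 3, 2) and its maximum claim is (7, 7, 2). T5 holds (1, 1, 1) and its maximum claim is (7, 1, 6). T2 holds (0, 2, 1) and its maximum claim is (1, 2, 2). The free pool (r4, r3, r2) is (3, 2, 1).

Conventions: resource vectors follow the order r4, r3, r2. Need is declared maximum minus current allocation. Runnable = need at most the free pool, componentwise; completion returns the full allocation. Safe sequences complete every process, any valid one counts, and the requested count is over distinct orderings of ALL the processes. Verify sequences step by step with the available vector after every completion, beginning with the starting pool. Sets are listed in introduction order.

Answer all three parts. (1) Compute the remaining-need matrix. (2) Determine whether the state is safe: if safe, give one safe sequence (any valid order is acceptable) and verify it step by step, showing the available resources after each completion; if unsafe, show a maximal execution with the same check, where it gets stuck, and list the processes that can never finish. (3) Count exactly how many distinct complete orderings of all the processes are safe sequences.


(1) Need matrix, components ordered r4, r3, r2:
  T1: (7, 5, 3)
  T4: (0, 3, 0)
  T6: (3, 2, 1)
  T3: (6, 4, 0)
  T5: (6, 0, 5)
  T2: (1, 0, 1)
(2) The state is UNSAFE.
Key observation: the wall is r4: completing T6, T4, T2 brings the pool only to (5, 6, 4), and all the rest need more.
Going as far as possible: T6, T4, T2; after that, nothing fits. Check, step by step:
  pool = (3, 2, 1)
  run T6 (needs (3, 2, 1), free (3, 2, 1)); after release of (0, 1, 2) the pool is (3, 3, 3)
  run T4 (needs (0, 3, 0), free (3, 3, 3)); after release of (2, 1, 0) the pool is (5, 4, 3)
  run T2 (needs (1, 0, 1), free (5, 4, 3)); after release of (0, 2, 1) the pool is (5, 6, 4)
  T1 still needs (7, 5, 3) but only (5, 6, 4) is free — short on r4
  T3 still needs (6, 4, 0) but only (5, 6, 4) is free — short on r4
  T5 still needs (6, 0, 5) but only (5, 6, 4) is free — short on r4 and r2
Never able to finish: T1, T3 and T5.
(3) Precisely 0 of the possible complete orderings are safe sequences.


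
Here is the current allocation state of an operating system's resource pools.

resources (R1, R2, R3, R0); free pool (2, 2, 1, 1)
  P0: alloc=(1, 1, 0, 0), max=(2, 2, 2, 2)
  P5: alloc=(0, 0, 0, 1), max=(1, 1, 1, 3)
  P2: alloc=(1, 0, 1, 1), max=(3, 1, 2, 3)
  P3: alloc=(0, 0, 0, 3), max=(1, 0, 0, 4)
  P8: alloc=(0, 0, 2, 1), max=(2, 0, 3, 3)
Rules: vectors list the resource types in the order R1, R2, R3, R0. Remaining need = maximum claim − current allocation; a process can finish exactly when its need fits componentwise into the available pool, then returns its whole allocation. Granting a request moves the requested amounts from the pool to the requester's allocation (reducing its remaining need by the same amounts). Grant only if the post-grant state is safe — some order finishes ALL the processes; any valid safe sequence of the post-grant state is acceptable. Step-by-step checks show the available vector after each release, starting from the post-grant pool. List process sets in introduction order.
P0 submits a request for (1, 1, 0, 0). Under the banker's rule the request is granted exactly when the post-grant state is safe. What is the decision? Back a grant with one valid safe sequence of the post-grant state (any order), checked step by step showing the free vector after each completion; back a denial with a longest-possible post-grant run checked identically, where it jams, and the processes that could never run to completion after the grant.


DENY — the pretend-granted state is unsafe.
Key observation: after P3, P5 the pool peaks at (1, 1, 1, 5), and each blocked process is short somewhere: P0 on R3; P2 on R1; P8 on R1.
On the post-grant state, P3, P5 is a maximal run — nothing extends it. Step-by-step check:
  pool = (1, 1, 1, 1)
  P3 needs (1, 0, 0, 1) <= (1, 1, 1, 1) -> finishes; pool += (0, 0, 0, 3) = (1, 1, 1, 4)
  P5 needs (1, 1, 1, 2) <= (1, 1, 1, 4) -> finishes; pool += (0, 0, 0, 1) = (1, 1, 1, 5)
  P0 cannot run: need (0, 0, 2, 2) vs free (1, 1, 1, 5) (insufficient R3)
  P2 cannot run: need (2, 1, 1, 2) vs free (1, 1, 1, 5) (insufficient R1)
  P8 cannot run: need (2, 0, 1, 2) vs free (1, 1, 1, 5) (insufficient R1)
Post-grant, the permanently blocked set is P0, P2 and P8.


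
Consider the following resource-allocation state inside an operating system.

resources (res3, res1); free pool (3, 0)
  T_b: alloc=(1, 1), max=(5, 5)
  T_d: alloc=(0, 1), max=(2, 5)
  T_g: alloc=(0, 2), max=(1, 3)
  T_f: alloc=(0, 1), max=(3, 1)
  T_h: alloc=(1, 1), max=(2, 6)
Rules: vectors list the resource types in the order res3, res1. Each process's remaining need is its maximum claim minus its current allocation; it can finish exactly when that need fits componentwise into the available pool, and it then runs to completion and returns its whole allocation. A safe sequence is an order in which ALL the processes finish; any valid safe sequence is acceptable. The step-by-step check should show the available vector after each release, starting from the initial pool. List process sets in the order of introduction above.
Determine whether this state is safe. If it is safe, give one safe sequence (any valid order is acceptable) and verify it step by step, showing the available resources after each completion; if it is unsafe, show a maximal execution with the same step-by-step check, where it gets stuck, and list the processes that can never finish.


UNSAFE — no complete ordering exists.
Key observation: once T_f, T_g finish, the pool peaks at (3, 3) — and every remaining process still needs more res1 than that.
The run T_f, T_g cannot be extended any further. Check, step by step:
  pool = (3, 0)
  run T_f (needs (3, 0), free (3, 0)); after release of (0, 1) the pool is (3, 1)
  run T_g (needs (1, 1), free (3, 1)); after release of (0, 2) the pool is (3, 3)
  T_b still needs (4, 4) but only (3, 3) is free — short on res3 and res1
  T_d still needs (2, 4) but only (3, 3) is free — short on res1
  T_h still needs (1, 5) but only (3, 3) is free — short on res1
Never able to finish: T_b, T_d and T_h.


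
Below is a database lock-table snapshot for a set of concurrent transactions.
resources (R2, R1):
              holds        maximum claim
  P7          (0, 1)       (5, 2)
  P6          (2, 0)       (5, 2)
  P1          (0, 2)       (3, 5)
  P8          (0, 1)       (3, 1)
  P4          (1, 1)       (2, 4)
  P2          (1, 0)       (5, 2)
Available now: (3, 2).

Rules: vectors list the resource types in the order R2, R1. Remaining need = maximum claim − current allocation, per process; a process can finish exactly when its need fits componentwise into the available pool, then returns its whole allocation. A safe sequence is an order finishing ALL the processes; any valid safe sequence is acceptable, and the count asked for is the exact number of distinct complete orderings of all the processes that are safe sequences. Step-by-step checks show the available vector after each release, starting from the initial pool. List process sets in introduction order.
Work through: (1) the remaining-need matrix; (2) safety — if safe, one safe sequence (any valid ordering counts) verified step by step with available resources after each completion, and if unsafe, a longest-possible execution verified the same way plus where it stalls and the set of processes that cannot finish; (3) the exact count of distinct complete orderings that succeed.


(1) Outstanding need per process (order R2, R1):
  P7: (5, 1)
  P6: (3, 2)
  P1: (3, 3)
  P8: (3, 0)
  P4: (1, 3)
  P2: (4, 2)
(2) SAFE — a valid safe sequence is P6, P7, P2, P1, P4, P8.
Key observation: reading the order forward, P6 is the first process whose need (3, 2) meets the free pool (3, 2) exactly on a resource it requests.
Verifying each step:
  pool = (3, 2)
  P6 needs (3, 2) <= (3, 2) -> finishes; pool += (2, 0) = (5, 2)
  P7 needs (5, 1) <= (5, 2) -> finishes; pool += (0, 1) = (5, 3)
  P2 needs (4, 2) <= (5, 3) -> finishes; pool += (1, 0) = (6, 3)
  P1 needs (3, 3) <= (6, 3) -> finishes; pool += (0, 2) = (6, 5)
  P4 needs (1, 3) <= (6, 5) -> finishes; pool += (1, 1) = (7, 6)
  P8 needs (3, 0) <= (7, 6) -> finishes; pool += (0, 1) = (7, 7)
(3) Exactly 110 of the possible complete orderings are safe sequences.


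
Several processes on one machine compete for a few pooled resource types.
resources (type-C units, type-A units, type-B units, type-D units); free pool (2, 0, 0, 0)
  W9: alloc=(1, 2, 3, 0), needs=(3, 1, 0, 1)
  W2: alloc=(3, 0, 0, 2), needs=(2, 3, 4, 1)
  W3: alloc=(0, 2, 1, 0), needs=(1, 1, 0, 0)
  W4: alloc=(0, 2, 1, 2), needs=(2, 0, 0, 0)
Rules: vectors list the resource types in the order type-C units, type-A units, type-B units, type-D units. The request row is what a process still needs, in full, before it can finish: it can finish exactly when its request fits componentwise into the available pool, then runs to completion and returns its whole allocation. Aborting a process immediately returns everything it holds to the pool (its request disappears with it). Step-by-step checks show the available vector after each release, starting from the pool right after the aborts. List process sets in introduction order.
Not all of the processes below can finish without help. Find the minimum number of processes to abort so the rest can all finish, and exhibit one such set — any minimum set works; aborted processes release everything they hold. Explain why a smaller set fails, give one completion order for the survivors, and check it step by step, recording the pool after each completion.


The answer: abort W9.
Key observation: W2 could never have finished before the abort; with (1, 2, 3, 0) returned by W9, it fits at step 3.
Why nothing smaller works: aborting no one leaves the state deadlocked as given.
Survivors finish in the order: W4, W3, W2. Walking it through (pool after the aborts first):
  pool = (3, 2, 3, 0)
  run W4 (needs (2, 0, 0, 0), free (3, 2, 3, 0)); after release of (0, 2, 1, 2) the pool is (3, 4, 4, 2)
  run W3 (needs (1, 1, 0, 0), free (3, 4, 4, 2)); after release of (0, 2, 1, 0) the pool is (3, 6, 5, 2)
  run W2 (needs (2, 3, 4, 1), free (3, 6, 5, 2)); after release of (3, 0, 0, 2) the pool is (6, 6, 5, 4)


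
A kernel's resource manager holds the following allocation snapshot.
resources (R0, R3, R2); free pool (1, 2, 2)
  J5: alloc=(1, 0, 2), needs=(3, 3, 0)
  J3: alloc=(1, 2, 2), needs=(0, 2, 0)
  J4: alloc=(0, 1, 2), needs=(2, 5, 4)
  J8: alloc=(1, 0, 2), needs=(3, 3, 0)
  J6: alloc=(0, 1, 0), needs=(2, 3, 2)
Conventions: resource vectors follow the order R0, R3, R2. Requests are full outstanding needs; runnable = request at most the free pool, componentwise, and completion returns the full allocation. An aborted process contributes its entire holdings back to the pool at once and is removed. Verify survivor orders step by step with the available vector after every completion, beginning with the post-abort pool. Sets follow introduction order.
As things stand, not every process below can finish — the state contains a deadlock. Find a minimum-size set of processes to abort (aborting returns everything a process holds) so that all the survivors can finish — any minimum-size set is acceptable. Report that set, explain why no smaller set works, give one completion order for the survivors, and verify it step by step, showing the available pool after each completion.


The answer: abort J5.
Key observation: J8 had no path to completion before; after the abort of J5 ((1, 0, 2) returned), step 4 is where it fits.
Minimality: the empty abort set fails — the state is deadlocked as it stands.
One survivor order: J3, J6, J4, J8. Check, step by step (post-abort pool first):
  pool = (2, 2, 4)
  J3 needs (0, 2, 0) <= (2, 2, 4) -> finishes; pool += (1, 2, 2) = (3, 4, 6)
  J6 needs (2, 3, 2) <= (3, 4, 6) -> finishes; pool += (0, 1, 0) = (3, 5, 6)
  J4 needs (2, 5, 4) <= (3, 5, 6) -> finishes; pool += (0, 1, 2) = (3, 6, 8)
  J8 needs (3, 3, 0) <= (3, 6, 8) -> finishes; pool += (1, 0, 2) = (4, 6, 10)


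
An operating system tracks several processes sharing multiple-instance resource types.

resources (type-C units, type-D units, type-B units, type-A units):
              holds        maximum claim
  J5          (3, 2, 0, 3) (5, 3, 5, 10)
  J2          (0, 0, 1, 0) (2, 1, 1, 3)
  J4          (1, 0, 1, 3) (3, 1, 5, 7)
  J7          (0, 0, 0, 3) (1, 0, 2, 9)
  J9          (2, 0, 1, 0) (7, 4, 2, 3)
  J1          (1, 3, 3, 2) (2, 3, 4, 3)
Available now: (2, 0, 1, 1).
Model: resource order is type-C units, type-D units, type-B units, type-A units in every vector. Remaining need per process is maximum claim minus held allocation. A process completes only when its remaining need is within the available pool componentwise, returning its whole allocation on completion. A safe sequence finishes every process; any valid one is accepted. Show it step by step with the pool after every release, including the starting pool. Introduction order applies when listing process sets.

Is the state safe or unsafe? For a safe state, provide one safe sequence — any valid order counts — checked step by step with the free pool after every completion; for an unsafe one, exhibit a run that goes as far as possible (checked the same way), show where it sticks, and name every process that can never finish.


UNSAFE — no complete ordering exists.
Key observation: after J1, J2 the pool peaks at (3, 3, 5, 3), and each blocked process is short somewhere: J5 on type-A units; J4 on type-A units; J7 on type-A units; J9 on type-C units, type-D units.
Going as far as possible: J1, J2; after that, nothing fits. Walking it through:
  pool = (2, 0, 1, 1)
  run J1 (needs (1, 0, 1, 1), free (2, 0, 1, 1)); after release of (1, 3, 3, 2) the pool is (3, 3, 4, 3)
  run J2 (needs (2, 1, 0, 3), free (3, 3, 4, 3)); after release of (0, 0, 1, 0) the pool is (3, 3, 5, 3)
  J5 still needs (2, 1, 5, 7) but only (3, 3, 5, 3) is free — short on type-A units
  J4 still needs (2, 1, 4, 4) but only (3, 3, 5, 3) is free — short on type-A units
  J7 still needs (1, 0, 2, 6) but only (3, 3, 5, 3) is free — short on type-A units
  J9 still needs (5, 4, 1, 3) but only (3, 3, 5, 3) is free — short on type-C units and type-D units
Permanently blocked: J5, J4, J7 and J9.


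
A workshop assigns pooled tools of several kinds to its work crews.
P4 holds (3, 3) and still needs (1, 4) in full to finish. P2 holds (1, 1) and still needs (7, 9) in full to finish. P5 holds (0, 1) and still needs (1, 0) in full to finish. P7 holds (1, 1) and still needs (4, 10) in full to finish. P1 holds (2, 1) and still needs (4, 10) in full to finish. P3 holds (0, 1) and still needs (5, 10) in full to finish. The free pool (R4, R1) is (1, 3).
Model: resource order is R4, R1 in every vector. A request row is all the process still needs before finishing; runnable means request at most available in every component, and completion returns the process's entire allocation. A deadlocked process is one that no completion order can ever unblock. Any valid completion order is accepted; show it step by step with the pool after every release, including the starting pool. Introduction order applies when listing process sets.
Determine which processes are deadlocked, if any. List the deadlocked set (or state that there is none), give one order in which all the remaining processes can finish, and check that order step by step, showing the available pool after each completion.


Deadlocked set: P2, P7, P1 and P3.
Key observation: the wall is R1: completing P5, P4 brings the pool only to (4, 7), and all the rest need more.
The rest can finish in the order P5, P4. Verifying each step:
  pool = (1, 3)
  P5: need (1, 0) fits (1, 3); releases (0, 1), pool now (1, 4)
  P4: need (1, 4) fits (1, 4); releases (3, 3), pool now (4, 7)
None of the blocked processes ever fits:
  blocked: P2 wants (7, 9), pool (4, 7) — not enough R4 and R1
  blocked: P7 wants (4, 10), pool (4, 7) — not enough R1
  blocked: P1 wants (4, 10), pool (4, 7) — not enough R1
  blocked: P3 wants (5, 10), pool (4, 7) — not enough R4 and R1
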